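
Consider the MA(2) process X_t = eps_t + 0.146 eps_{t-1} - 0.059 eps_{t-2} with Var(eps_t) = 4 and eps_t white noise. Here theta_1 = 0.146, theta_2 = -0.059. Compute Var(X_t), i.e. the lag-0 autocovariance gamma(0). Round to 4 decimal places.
\gamma(0) = 4.0992

For an MA(q) process X_t = eps_t + sum_i theta_i eps_{t-i} with
Var(eps_t) = sigma^2, the variance is
  gamma(0) = sigma^2 * (1 + sum_i theta_i^2).
  sum_i theta_i^2 = (0.146)^2 + (-0.059)^2 = 0.021316 + 0.003481 = 0.024797.
  gamma(0) = 4 * (1 + 0.024797) = 4 * 1.024797 = 4.099188, which rounds to 4.0992.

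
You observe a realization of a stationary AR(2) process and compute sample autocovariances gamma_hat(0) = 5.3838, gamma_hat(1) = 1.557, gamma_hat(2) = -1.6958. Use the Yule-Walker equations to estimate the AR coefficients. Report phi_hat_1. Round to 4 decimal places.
\hat\phi_{1} = 0.4150

The Yule-Walker equations for an AR(p) process read, in matrix form,
  Gamma_p phi = r_p,   with   (Gamma_p)_{ij} = gamma(|i - j|),
                       (r_p)_i = gamma(i),   i,j = 1..p.
Substitute the sample gammas (Toeplitz matrix and right-hand side of size 2):
  Gamma_p = [[5.3838, 1.557], [1.557, 5.3838]]
  r_p     = [1.557, -1.6958]
Written out:
  5.3838 phi_1 + 1.557 phi_2 = 1.557
  1.557 phi_1 + 5.3838 phi_2 = -1.6958
Solve by Cramer's rule:
  det = gamma(0)^2 - gamma(1)^2 = (5.3838)^2 - (1.557)^2 = 28.98530244 - 2.424249 = 26.56105344
  phi_hat_1 = [gamma(1) gamma(0) - gamma(1) gamma(2)] / det = [(1.557)(5.3838) - (1.557)(-1.6958)] / 26.56105344 = 11.0229372 / 26.56105344 = 0.415
  phi_hat_2 = [gamma(0) gamma(2) - gamma(1)^2] / det = [(5.3838)(-1.6958) - (1.557)^2] / 26.56105344 = -11.55409704 / 26.56105344 = -0.435
So phi_hat = [0.4150, -0.4350].
Therefore phi_hat_1 = 0.4150.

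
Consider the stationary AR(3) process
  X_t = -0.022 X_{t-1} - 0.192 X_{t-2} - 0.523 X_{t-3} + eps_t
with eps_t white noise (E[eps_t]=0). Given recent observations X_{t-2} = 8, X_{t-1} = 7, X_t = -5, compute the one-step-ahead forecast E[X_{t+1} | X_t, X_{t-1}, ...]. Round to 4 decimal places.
E[X_{t+1} \mid \mathcal F_t] = -5.4180

For an AR(p) model X_t = c + sum_i phi_i X_{t-i} + eps_t, the
one-step-ahead conditional mean is
  E[X_{t+1} | X_t, ...] = c + sum_i phi_i X_{t+1-i}.
Substitute known values:
  E[X_{t+1} | ...] = (-0.022) * (-5) + (-0.192) * (7) + (-0.523) * (8)
                   = -5.4180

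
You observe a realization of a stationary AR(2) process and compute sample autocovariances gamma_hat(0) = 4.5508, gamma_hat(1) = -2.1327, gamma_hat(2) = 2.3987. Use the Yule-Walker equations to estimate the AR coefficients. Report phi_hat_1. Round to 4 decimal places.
\hat\phi_{1} = -0.2840

The Yule-Walker equations for an AR(p) process read, in matrix form,
  Gamma_p phi = r_p,   with   (Gamma_p)_{ij} = gamma(|i - j|),
                       (r_p)_i = gamma(i),   i,j = 1..p.
Substitute the sample gammas (Toeplitz matrix and right-hand side of size 2):
  Gamma_p = [[4.5508, -2.1327], [-2.1327, 4.5508]]
  r_p     = [-2.1327, 2.3987]
Written out:
  4.5508 phi_1 - 2.1327 phi_2 = -2.1327
  -2.1327 phi_1 + 4.5508 phi_2 = 2.3987
Solve by Cramer's rule:
  det = gamma(0)^2 - gamma(1)^2 = (4.5508)^2 - (-2.1327)^2 = 20.70978064 - 4.54840929 = 16.16137135
  phi_hat_1 = [gamma(1) gamma(0) - gamma(1) gamma(2)] / det = [(-2.1327)(4.5508) - (-2.1327)(2.3987)] / 16.16137135 = -4.58978367 / 16.16137135 = -0.284
  phi_hat_2 = [gamma(0) gamma(2) - gamma(1)^2] / det = [(4.5508)(2.3987) - (-2.1327)^2] / 16.16137135 = 6.36759467 / 16.16137135 = 0.394
So phi_hat = [-0.2840, 0.3940].
Therefore phi_hat_1 = -0.2840.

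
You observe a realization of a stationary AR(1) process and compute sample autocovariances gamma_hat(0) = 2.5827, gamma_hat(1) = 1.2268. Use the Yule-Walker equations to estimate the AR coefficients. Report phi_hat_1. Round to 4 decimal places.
\hat\phi_{1} = 0.4750

The Yule-Walker equations for an AR(p) process read, in matrix form,
  Gamma_p phi = r_p,   with   (Gamma_p)_{ij} = gamma(|i - j|),
                       (r_p)_i = gamma(i),   i,j = 1..p.
Substitute the sample gammas (Toeplitz matrix and right-hand side of size 1):
  Gamma_p = [[2.5827]]
  r_p     = [1.2268]
With p = 1 this is the single equation gamma(0) phi_1 = gamma(1):
  phi_hat_1 = gamma(1) / gamma(0) = 1.2268 / 2.5827 = 0.4750.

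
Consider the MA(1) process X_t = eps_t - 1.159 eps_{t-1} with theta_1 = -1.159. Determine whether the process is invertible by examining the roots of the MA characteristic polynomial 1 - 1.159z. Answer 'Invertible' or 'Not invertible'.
\text{Not invertible}

The MA(q) characteristic polynomial is P(z) = 1 - 1.159z.
Invertibility requires all roots to lie outside the unit circle, i.e. |z| > 1 for every root.
This is linear in z: 1 + (-1.159) z = 0  =>  z = -1/(-1.159) = 0.862813,  |z| = 0.862813.
Moduli of all roots: 0.8628.
All moduli strictly greater than 1? No.
Verdict: Not invertible.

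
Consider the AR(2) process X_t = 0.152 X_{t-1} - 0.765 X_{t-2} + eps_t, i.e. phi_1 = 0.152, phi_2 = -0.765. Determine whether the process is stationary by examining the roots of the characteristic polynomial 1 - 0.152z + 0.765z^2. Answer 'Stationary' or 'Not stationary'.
\text{Stationary}

The AR(p) characteristic polynomial is P(z) = 1 - 0.152z + 0.765z^2.
Stationarity requires all roots to lie outside the unit circle, i.e. |z| > 1 for every root.
Set 1 + (-0.152) z + (0.765) z^2 = 0, i.e. a z^2 + b z + c = 0 with a = 0.765, b = -0.152, c = 1.
Discriminant D = b^2 - 4ac = (-0.152)^2 - 4*(0.765)*1 = 0.023104 - (3.06) = -3.036896.
D < 0, so the roots are the complex-conjugate pair z = (-b +/- i sqrt(-D)) / (2a) = 0.0993 +/- 1.139i.
For a conjugate pair |z|^2 = z * conj(z) = (product of roots) = c/a = 1/(0.765) = 1.30719, so |z| = sqrt(1.30719) = 1.1433 for both roots.
Moduli of all roots: 1.1433, 1.1433.
All moduli strictly greater than 1? Yes.
Verdict: Stationary.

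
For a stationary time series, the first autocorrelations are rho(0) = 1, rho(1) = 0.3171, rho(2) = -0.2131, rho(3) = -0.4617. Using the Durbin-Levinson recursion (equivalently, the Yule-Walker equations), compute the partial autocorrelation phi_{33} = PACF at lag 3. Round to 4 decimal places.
\phi_{33} = -0.3291

The PACF at lag k is phi_{kk}, the last component of the solution
to the Yule-Walker system G_k phi = r_k where
  (G_k)_{ij} = rho(|i - j|), (r_k)_i = rho(i), i,j = 1..k.
Equivalently, Durbin-Levinson gives phi_{kk} iteratively:
  phi_{11} = rho(1)
  phi_{kk} = [rho(k) - sum_{j=1..k-1} phi_{k-1,j} rho(k-j)]
            / [1 - sum_{j=1..k-1} phi_{k-1,j} rho(j)],
  phi_{k,j} = phi_{k-1,j} - phi_{kk} phi_{k-1,k-j},  j = 1..k-1.
Step k = 1:
  phi_11 = rho(1) = 0.3171.
Step k = 2:
  phi_22 = [rho(2) - phi_11 rho(1)] / [1 - phi_11 rho(1)] = [-0.2131 - (0.3171)(0.3171)] / [1 - (0.3171)(0.3171)]
         = -0.31365241 / 0.89944759 = -0.348717.
  Update: phi_21 = phi_11 - phi_22 phi_11 = 0.3171 - (-0.348717)(0.3171) = 0.427678.
Step k = 3:
  phi_33 = [rho(3) - phi_21 rho(2) - phi_22 rho(1)] / [1 - phi_21 rho(1) - phi_22 rho(2)]
    numerator   = -0.4617 - (0.427678)(-0.2131) - (-0.348717)(0.3171) = -0.25998373
    denominator = 1 - (0.427678)(0.3171) - (-0.348717)(-0.2131) = 0.79007175
  phi_33 = -0.25998373 / 0.79007175 = -0.3291.
Therefore phi_{33} = -0.3291.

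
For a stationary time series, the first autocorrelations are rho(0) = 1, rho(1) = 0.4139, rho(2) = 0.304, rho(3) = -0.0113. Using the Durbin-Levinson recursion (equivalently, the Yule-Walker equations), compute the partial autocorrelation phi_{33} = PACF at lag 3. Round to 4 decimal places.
\phi_{33} = -0.2270

The PACF at lag k is phi_{kk}, the last component of the solution
to the Yule-Walker system G_k phi = r_k where
  (G_k)_{ij} = rho(|i - j|), (r_k)_i = rho(i), i,j = 1..k.
Equivalently, Durbin-Levinson gives phi_{kk} iteratively:
  phi_{11} = rho(1)
  phi_{kk} = [rho(k) - sum_{j=1..k-1} phi_{k-1,j} rho(k-j)]
            / [1 - sum_{j=1..k-1} phi_{k-1,j} rho(j)],
  phi_{k,j} = phi_{k-1,j} - phi_{kk} phi_{k-1,k-j},  j = 1..k-1.
Step k = 1:
  phi_11 = rho(1) = 0.4139.
Step k = 2:
  phi_22 = [rho(2) - phi_11 rho(1)] / [1 - phi_11 rho(1)] = [0.304 - (0.4139)(0.4139)] / [1 - (0.4139)(0.4139)]
         = 0.13268679 / 0.82868679 = 0.160117.
  Update: phi_21 = phi_11 - phi_22 phi_11 = 0.4139 - (0.160117)(0.4139) = 0.347628.
Step k = 3:
  phi_33 = [rho(3) - phi_21 rho(2) - phi_22 rho(1)] / [1 - phi_21 rho(1) - phi_22 rho(2)]
    numerator   = -0.0113 - (0.347628)(0.304) - (0.160117)(0.4139) = -0.18325119
    denominator = 1 - (0.347628)(0.4139) - (0.160117)(0.304) = 0.80744139
  phi_33 = -0.18325119 / 0.80744139 = -0.227.
Therefore phi_{33} = -0.2270.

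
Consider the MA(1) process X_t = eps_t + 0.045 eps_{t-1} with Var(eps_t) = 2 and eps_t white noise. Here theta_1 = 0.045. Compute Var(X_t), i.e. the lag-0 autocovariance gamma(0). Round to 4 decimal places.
\gamma(0) = 2.0041

For an MA(q) process X_t = eps_t + sum_i theta_i eps_{t-i} with
Var(eps_t) = sigma^2, the variance is
  gamma(0) = sigma^2 * (1 + sum_i theta_i^2).
  sum_i theta_i^2 = (0.045)^2 = 0.002025.
  gamma(0) = 2 * (1 + 0.002025) = 2 * 1.002025 = 2.00405, which rounds to 2.0041.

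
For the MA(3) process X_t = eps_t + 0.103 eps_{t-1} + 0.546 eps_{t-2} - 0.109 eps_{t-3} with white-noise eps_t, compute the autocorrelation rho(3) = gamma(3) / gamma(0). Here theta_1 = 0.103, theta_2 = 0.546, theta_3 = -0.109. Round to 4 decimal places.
\rho(3) = -0.0825

For an MA(q) process with theta_0 = 1, the autocovariance is
  gamma(k) = sigma^2 * sum_{i=0..q-k} theta_i * theta_{i+k},
and rho(k) = gamma(k) / gamma(0). Sigma^2 cancels.
  numerator   = (1)*(-0.109) = -0.109.
  denominator = (1)^2 + (0.103)^2 + (0.546)^2 + (-0.109)^2 = 1.320606.
  rho(3) = -0.109 / 1.320606 = -0.0825.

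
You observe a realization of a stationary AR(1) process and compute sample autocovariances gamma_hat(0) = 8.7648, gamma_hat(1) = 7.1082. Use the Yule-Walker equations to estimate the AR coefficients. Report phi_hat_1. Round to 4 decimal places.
\hat\phi_{1} = 0.8110

The Yule-Walker equations for an AR(p) process read, in matrix form,
  Gamma_p phi = r_p,   with   (Gamma_p)_{ij} = gamma(|i - j|),
                       (r_p)_i = gamma(i),   i,j = 1..p.
Substitute the sample gammas (Toeplitz matrix and right-hand side of size 1):
  Gamma_p = [[8.7648]]
  r_p     = [7.1082]
With p = 1 this is the single equation gamma(0) phi_1 = gamma(1):
  phi_hat_1 = gamma(1) / gamma(0) = 7.1082 / 8.7648 = 0.8110.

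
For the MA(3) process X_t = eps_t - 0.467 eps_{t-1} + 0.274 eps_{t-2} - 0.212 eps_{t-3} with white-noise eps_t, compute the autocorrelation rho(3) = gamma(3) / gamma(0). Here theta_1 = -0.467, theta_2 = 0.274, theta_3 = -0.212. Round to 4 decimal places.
\rho(3) = -0.1584

For an MA(q) process with theta_0 = 1, the autocovariance is
  gamma(k) = sigma^2 * sum_{i=0..q-k} theta_i * theta_{i+k},
and rho(k) = gamma(k) / gamma(0). Sigma^2 cancels.
  numerator   = (1)*(-0.212) = -0.212.
  denominator = (1)^2 + (-0.467)^2 + (0.274)^2 + (-0.212)^2 = 1.338109.
  rho(3) = -0.212 / 1.338109 = -0.1584.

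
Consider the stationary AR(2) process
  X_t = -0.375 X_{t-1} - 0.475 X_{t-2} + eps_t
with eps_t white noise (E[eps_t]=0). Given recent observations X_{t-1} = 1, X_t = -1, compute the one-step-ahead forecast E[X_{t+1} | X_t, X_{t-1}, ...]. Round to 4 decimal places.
E[X_{t+1} \mid \mathcal F_t] = -0.1000

For an AR(p) model X_t = c + sum_i phi_i X_{t-i} + eps_t, the
one-step-ahead conditional mean is
  E[X_{t+1} | X_t, ...] = c + sum_i phi_i X_{t+1-i}.
Substitute known values:
  E[X_{t+1} | ...] = (-0.375) * (-1) + (-0.475) * (1)
                   = -0.1000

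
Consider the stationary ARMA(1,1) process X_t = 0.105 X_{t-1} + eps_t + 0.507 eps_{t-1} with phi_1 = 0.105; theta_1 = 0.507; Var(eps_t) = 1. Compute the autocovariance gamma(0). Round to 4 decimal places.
\gamma(0) = 1.3787

Multiply the model equation by X_{t-k} and take expectations. With theta_0 = psi_0 = 1 and psi_j the MA(infinity) weights, this gives
  gamma(k) - sum_i phi_i gamma(k-i) = c_k,
  c_k = sigma^2 * sum_{j=k..q} theta_j psi_{j-k}   (c_k = 0 for k > q),
using gamma(-m) = gamma(m).
psi-weights needed (psi_j = theta_j + sum_i phi_i psi_{j-i}):
  psi_1 = theta_1 + phi_1 = 0.507 + (0.105) = 0.612
Right-hand sides:
  c_0 = sigma^2 (1 + theta_1 psi_1) = 1 * (1 + (0.507)(0.612)) = 1 * 1.310284 = 1.310284
  c_1 = sigma^2 theta_1 = 1 * (0.507) = 0.507
  c_2 = 0
Equations for k = 0 and k = 1 (AR order 1):
  gamma(0) = phi_1 gamma(1) + c_0
  gamma(1) = phi_1 gamma(0) + c_1
Substituting the second into the first: gamma(0) (1 - phi_1^2) = c_0 + phi_1 c_1, so
  gamma(0) = (c_0 + phi_1 c_1) / (1 - phi_1^2) = (1.310284 + (0.105)(0.507)) / (1 - (0.105)^2) = 1.363519 / 0.988975 = 1.378719.
Therefore gamma(0) = 1.3787 (to 4 decimal places).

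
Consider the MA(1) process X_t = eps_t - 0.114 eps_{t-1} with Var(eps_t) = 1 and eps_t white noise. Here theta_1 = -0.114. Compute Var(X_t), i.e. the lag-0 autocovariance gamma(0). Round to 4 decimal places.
\gamma(0) = 1.0130

For an MA(q) process X_t = eps_t + sum_i theta_i eps_{t-i} with
Var(eps_t) = sigma^2, the variance is
  gamma(0) = sigma^2 * (1 + sum_i theta_i^2).
  sum_i theta_i^2 = (-0.114)^2 = 0.012996.
  gamma(0) = 1 * (1 + 0.012996) = 1 * 1.012996 = 1.012996, which rounds to 1.0130.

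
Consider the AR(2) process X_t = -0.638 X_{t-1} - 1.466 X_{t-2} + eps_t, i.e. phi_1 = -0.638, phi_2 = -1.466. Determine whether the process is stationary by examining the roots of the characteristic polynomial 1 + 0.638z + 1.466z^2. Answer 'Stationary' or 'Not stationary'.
\text{Not stationary}

The AR(p) characteristic polynomial is P(z) = 1 + 0.638z + 1.466z^2.
Stationarity requires all roots to lie outside the unit circle, i.e. |z| > 1 for every root.
Set 1 + (0.638) z + (1.466) z^2 = 0, i.e. a z^2 + b z + c = 0 with a = 1.466, b = 0.638, c = 1.
Discriminant D = b^2 - 4ac = (0.638)^2 - 4*(1.466)*1 = 0.407044 - (5.864) = -5.456956.
D < 0, so the roots are the complex-conjugate pair z = (-b +/- i sqrt(-D)) / (2a) = -0.2176 +/- 0.7967i.
For a conjugate pair |z|^2 = z * conj(z) = (product of roots) = c/a = 1/(1.466) = 0.682128, so |z| = sqrt(0.682128) = 0.8259 for both roots.
Moduli of all roots: 0.8259, 0.8259.
All moduli strictly greater than 1? No.
Verdict: Not stationary.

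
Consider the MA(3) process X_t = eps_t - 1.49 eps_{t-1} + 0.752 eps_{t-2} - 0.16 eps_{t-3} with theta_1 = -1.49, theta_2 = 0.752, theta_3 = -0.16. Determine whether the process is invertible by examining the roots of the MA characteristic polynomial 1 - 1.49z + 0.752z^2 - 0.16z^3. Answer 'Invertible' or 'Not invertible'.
\text{Invertible}

The MA(q) characteristic polynomial is P(z) = 1 - 1.49z + 0.752z^2 - 0.16z^3.
Invertibility requires all roots to lie outside the unit circle, i.e. |z| > 1 for every root.
Degree 3: look for a simple real root z0 first, then factor out (1 - z/z0) and solve the remaining quadratic.
Testing z0 = 1.25: P(1.25) = 1 + (-1.49)(1.25) + (0.752)(1.25)^2 + (-0.16)(1.25)^3
  = 1 + (-1.8625) + (1.175) + (-0.3125) = 0.  So z_0 = 1.25 is a root, |z_0| = 1.25.
Divide out the factor (1 - 0.8 z) = (1 - z/z0) (since 1/z0 = 0.8):
  P(z) = (1 - 0.8 z)(1 + (-0.69) z + (0.2) z^2)
  [check: z-coef -0.69 - (0.8) = -1.49; z^2-coef 0.2 - (0.8)(-0.69) = 0.752; z^3-coef -(0.8)(0.2) = -0.16.]
Remaining roots from the quadratic factor 1 + (-0.69) z + (0.2) z^2:
  Set 1 + (-0.69) z + (0.2) z^2 = 0, i.e. a z^2 + b z + c = 0 with a = 0.2, b = -0.69, c = 1.
  Discriminant D = b^2 - 4ac = (-0.69)^2 - 4*(0.2)*1 = 0.4761 - (0.8) = -0.3239.
  D < 0, so the roots are the complex-conjugate pair z = (-b +/- i sqrt(-D)) / (2a) = 1.725 +/- 1.4228i.
  For a conjugate pair |z|^2 = z * conj(z) = (product of roots) = c/a = 1/(0.2) = 5, so |z| = sqrt(5) = 2.2361 for both roots.
Moduli of all roots: 1.2500, 2.2361, 2.2361.
All moduli strictly greater than 1? Yes.
Verdict: Invertible.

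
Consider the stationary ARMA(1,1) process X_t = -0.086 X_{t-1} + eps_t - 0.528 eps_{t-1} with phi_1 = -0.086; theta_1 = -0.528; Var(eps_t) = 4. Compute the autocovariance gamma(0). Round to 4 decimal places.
\gamma(0) = 5.5192

Multiply the model equation by X_{t-k} and take expectations. With theta_0 = psi_0 = 1 and psi_j the MA(infinity) weights, this gives
  gamma(k) - sum_i phi_i gamma(k-i) = c_k,
  c_k = sigma^2 * sum_{j=k..q} theta_j psi_{j-k}   (c_k = 0 for k > q),
using gamma(-m) = gamma(m).
psi-weights needed (psi_j = theta_j + sum_i phi_i psi_{j-i}):
  psi_1 = theta_1 + phi_1 = -0.528 + (-0.086) = -0.614
Right-hand sides:
  c_0 = sigma^2 (1 + theta_1 psi_1) = 4 * (1 + (-0.528)(-0.614)) = 4 * 1.324192 = 5.296768
  c_1 = sigma^2 theta_1 = 4 * (-0.528) = -2.112
  c_2 = 0
Equations for k = 0 and k = 1 (AR order 1):
  gamma(0) = phi_1 gamma(1) + c_0
  gamma(1) = phi_1 gamma(0) + c_1
Substituting the second into the first: gamma(0) (1 - phi_1^2) = c_0 + phi_1 c_1, so
  gamma(0) = (c_0 + phi_1 c_1) / (1 - phi_1^2) = (5.296768 + (-0.086)(-2.112)) / (1 - (-0.086)^2) = 5.4784 / 0.992604 = 5.51922.
Therefore gamma(0) = 5.5192 (to 4 decimal places).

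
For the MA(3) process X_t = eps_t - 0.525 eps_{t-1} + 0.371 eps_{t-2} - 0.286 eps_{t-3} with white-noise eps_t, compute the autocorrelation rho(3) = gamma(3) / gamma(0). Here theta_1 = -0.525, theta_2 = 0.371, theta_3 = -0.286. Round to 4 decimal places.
\rho(3) = -0.1913

For an MA(q) process with theta_0 = 1, the autocovariance is
  gamma(k) = sigma^2 * sum_{i=0..q-k} theta_i * theta_{i+k},
and rho(k) = gamma(k) / gamma(0). Sigma^2 cancels.
  numerator   = (1)*(-0.286) = -0.286.
  denominator = (1)^2 + (-0.525)^2 + (0.371)^2 + (-0.286)^2 = 1.495062.
  rho(3) = -0.286 / 1.495062 = -0.1913.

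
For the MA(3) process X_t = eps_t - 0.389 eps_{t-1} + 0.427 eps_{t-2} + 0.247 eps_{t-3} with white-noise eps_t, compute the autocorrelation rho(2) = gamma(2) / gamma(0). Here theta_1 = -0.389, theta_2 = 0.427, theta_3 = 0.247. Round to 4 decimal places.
\rho(2) = 0.2373

For an MA(q) process with theta_0 = 1, the autocovariance is
  gamma(k) = sigma^2 * sum_{i=0..q-k} theta_i * theta_{i+k},
and rho(k) = gamma(k) / gamma(0). Sigma^2 cancels.
  numerator   = (1)*(0.427) + (-0.389)*(0.247) = 0.330917.
  denominator = (1)^2 + (-0.389)^2 + (0.427)^2 + (0.247)^2 = 1.394659.
  rho(2) = 0.330917 / 1.394659 = 0.2373.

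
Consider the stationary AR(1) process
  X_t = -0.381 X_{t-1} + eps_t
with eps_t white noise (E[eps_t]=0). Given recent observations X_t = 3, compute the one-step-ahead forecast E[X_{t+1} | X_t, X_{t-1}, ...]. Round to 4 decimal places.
E[X_{t+1} \mid \mathcal F_t] = -1.1430

For an AR(p) model X_t = c + sum_i phi_i X_{t-i} + eps_t, the
one-step-ahead conditional mean is
  E[X_{t+1} | X_t, ...] = c + sum_i phi_i X_{t+1-i}.
Substitute known values:
  E[X_{t+1} | ...] = (-0.381) * (3)
                   = -1.1430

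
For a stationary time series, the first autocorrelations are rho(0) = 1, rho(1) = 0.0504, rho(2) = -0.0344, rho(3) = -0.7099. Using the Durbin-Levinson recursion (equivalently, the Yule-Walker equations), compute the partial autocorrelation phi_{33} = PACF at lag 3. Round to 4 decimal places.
\phi_{33} = -0.7090

The PACF at lag k is phi_{kk}, the last component of the solution
to the Yule-Walker system G_k phi = r_k where
  (G_k)_{ij} = rho(|i - j|), (r_k)_i = rho(i), i,j = 1..k.
Equivalently, Durbin-Levinson gives phi_{kk} iteratively:
  phi_{11} = rho(1)
  phi_{kk} = [rho(k) - sum_{j=1..k-1} phi_{k-1,j} rho(k-j)]
            / [1 - sum_{j=1..k-1} phi_{k-1,j} rho(j)],
  phi_{k,j} = phi_{k-1,j} - phi_{kk} phi_{k-1,k-j},  j = 1..k-1.
Step k = 1:
  phi_11 = rho(1) = 0.0504.
Step k = 2:
  phi_22 = [rho(2) - phi_11 rho(1)] / [1 - phi_11 rho(1)] = [-0.0344 - (0.0504)(0.0504)] / [1 - (0.0504)(0.0504)]
         = -0.03694016 / 0.99745984 = -0.037034.
  Update: phi_21 = phi_11 - phi_22 phi_11 = 0.0504 - (-0.037034)(0.0504) = 0.052267.
Step k = 3:
  phi_33 = [rho(3) - phi_21 rho(2) - phi_22 rho(1)] / [1 - phi_21 rho(1) - phi_22 rho(2)]
    numerator   = -0.7099 - (0.052267)(-0.0344) - (-0.037034)(0.0504) = -0.70623551
    denominator = 1 - (0.052267)(0.0504) - (-0.037034)(-0.0344) = 0.99609179
  phi_33 = -0.70623551 / 0.99609179 = -0.709.
Therefore phi_{33} = -0.7090.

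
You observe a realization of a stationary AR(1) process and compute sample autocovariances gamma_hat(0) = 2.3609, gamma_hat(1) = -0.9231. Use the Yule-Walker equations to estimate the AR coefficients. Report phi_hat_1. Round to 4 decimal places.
\hat\phi_{1} = -0.3910

The Yule-Walker equations for an AR(p) process read, in matrix form,
  Gamma_p phi = r_p,   with   (Gamma_p)_{ij} = gamma(|i - j|),
                       (r_p)_i = gamma(i),   i,j = 1..p.
Substitute the sample gammas (Toeplitz matrix and right-hand side of size 1):
  Gamma_p = [[2.3609]]
  r_p     = [-0.9231]
With p = 1 this is the single equation gamma(0) phi_1 = gamma(1):
  phi_hat_1 = gamma(1) / gamma(0) = -0.9231 / 2.3609 = -0.3910.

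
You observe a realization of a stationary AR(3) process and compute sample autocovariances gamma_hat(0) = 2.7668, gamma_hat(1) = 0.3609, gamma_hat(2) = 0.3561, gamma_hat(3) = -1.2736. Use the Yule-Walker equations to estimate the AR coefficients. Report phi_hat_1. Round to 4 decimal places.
\hat\phi_{1} = 0.1730

The Yule-Walker equations for an AR(p) process read, in matrix form,
  Gamma_p phi = r_p,   with   (Gamma_p)_{ij} = gamma(|i - j|),
                       (r_p)_i = gamma(i),   i,j = 1..p.
Substitute the sample gammas (Toeplitz matrix and right-hand side of size 3):
  Gamma_p = [[2.7668, 0.3609, 0.3561], [0.3609, 2.7668, 0.3609], [0.3561, 0.3609, 2.7668]]
  r_p     = [0.3609, 0.3561, -1.2736]
Written out (R1..R3):
  (R1) 2.7668 phi_1 + 0.3609 phi_2 + 0.3561 phi_3 = 0.3609
  (R2) 0.3609 phi_1 + 2.7668 phi_2 + 0.3609 phi_3 = 0.3561
  (R3) 0.3561 phi_1 + 0.3609 phi_2 + 2.7668 phi_3 = -1.2736
Gaussian elimination:
  R2 <- R2 - (0.3609/2.7668) R1 = R2 - (0.130439) R1:  2.719724 phi_2 + 0.31445 phi_3 = 0.309024
  R3 <- R3 - (0.3561/2.7668) R1 = R3 - (0.128705) R1:  0.31445 phi_2 + 2.720968 phi_3 = -1.32005
  R3 <- R3 - (0.31445/2.719724) R2 = R3 - (0.115619) R2:  2.684612 phi_3 = -1.355778
Back-substitution:
  phi_hat_3 = -1.355778 / 2.684612 = -0.505018
  phi_hat_2 = (0.309024 - (0.31445)(-0.505018)) / 2.719724 = 0.172013
  phi_hat_1 = (0.3609 - (0.3609)(0.172013) - (0.3561)(-0.505018)) / 2.7668 = 0.173
So phi_hat = [0.1730, 0.1720, -0.5050].
Therefore phi_hat_1 = 0.1730.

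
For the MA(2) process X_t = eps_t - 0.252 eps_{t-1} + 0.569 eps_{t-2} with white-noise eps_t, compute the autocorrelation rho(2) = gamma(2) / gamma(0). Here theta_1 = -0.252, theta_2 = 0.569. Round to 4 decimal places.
\rho(2) = 0.4102

For an MA(q) process with theta_0 = 1, the autocovariance is
  gamma(k) = sigma^2 * sum_{i=0..q-k} theta_i * theta_{i+k},
and rho(k) = gamma(k) / gamma(0). Sigma^2 cancels.
  numerator   = (1)*(0.569) = 0.569.
  denominator = (1)^2 + (-0.252)^2 + (0.569)^2 = 1.387265.
  rho(2) = 0.569 / 1.387265 = 0.4102.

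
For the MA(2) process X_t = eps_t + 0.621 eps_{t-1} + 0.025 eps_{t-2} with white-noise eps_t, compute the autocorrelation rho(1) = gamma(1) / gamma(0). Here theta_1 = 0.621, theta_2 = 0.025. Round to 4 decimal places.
\rho(1) = 0.4592

For an MA(q) process with theta_0 = 1, the autocovariance is
  gamma(k) = sigma^2 * sum_{i=0..q-k} theta_i * theta_{i+k},
and rho(k) = gamma(k) / gamma(0). Sigma^2 cancels.
  numerator   = (1)*(0.621) + (0.621)*(0.025) = 0.636525.
  denominator = (1)^2 + (0.621)^2 + (0.025)^2 = 1.386266.
  rho(1) = 0.636525 / 1.386266 = 0.4592.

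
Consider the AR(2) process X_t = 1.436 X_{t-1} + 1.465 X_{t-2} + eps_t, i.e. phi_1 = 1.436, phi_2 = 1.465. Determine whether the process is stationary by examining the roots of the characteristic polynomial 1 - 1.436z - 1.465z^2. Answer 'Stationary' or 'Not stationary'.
\text{Not stationary}

The AR(p) characteristic polynomial is P(z) = 1 - 1.436z - 1.465z^2.
Stationarity requires all roots to lie outside the unit circle, i.e. |z| > 1 for every root.
Set 1 + (-1.436) z + (-1.465) z^2 = 0, i.e. a z^2 + b z + c = 0 with a = -1.465, b = -1.436, c = 1.
Discriminant D = b^2 - 4ac = (-1.436)^2 - 4*(-1.465)*1 = 2.062096 - (-5.86) = 7.922096.
D >= 0, so the roots are real: z = (-b +/- sqrt(D)) / (2a) = (1.436 +/- 2.814622) / (-2.93).
  z_1 = (1.436 + 2.814622) / (-2.93) = -1.4507,   |z_1| = 1.4507.
  z_2 = (1.436 - 2.814622) / (-2.93) = 0.4705,   |z_2| = 0.4705.
Moduli of all roots: 1.4507, 0.4705.
All moduli strictly greater than 1? No.
Verdict: Not stationary.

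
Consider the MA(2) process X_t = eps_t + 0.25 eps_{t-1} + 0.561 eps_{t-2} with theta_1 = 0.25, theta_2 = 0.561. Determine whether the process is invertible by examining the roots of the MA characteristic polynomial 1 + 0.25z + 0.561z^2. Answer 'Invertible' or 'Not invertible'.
\text{Invertible}

The MA(q) characteristic polynomial is P(z) = 1 + 0.25z + 0.561z^2.
Invertibility requires all roots to lie outside the unit circle, i.e. |z| > 1 for every root.
Set 1 + (0.25) z + (0.561) z^2 = 0, i.e. a z^2 + b z + c = 0 with a = 0.561, b = 0.25, c = 1.
Discriminant D = b^2 - 4ac = (0.25)^2 - 4*(0.561)*1 = 0.0625 - (2.244) = -2.1815.
D < 0, so the roots are the complex-conjugate pair z = (-b +/- i sqrt(-D)) / (2a) = -0.2228 +/- 1.3164i.
For a conjugate pair |z|^2 = z * conj(z) = (product of roots) = c/a = 1/(0.561) = 1.782531, so |z| = sqrt(1.782531) = 1.3351 for both roots.
Moduli of all roots: 1.3351, 1.3351.
All moduli strictly greater than 1? Yes.
Verdict: Invertible.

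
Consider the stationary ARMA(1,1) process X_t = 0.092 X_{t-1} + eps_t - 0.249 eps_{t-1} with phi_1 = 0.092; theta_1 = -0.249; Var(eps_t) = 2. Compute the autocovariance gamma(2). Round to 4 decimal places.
\gamma(2) = -0.0285

Multiply the model equation by X_{t-k} and take expectations. With theta_0 = psi_0 = 1 and psi_j the MA(infinity) weights, this gives
  gamma(k) - sum_i phi_i gamma(k-i) = c_k,
  c_k = sigma^2 * sum_{j=k..q} theta_j psi_{j-k}   (c_k = 0 for k > q),
using gamma(-m) = gamma(m).
psi-weights needed (psi_j = theta_j + sum_i phi_i psi_{j-i}):
  psi_1 = theta_1 + phi_1 = -0.249 + (0.092) = -0.157
Right-hand sides:
  c_0 = sigma^2 (1 + theta_1 psi_1) = 2 * (1 + (-0.249)(-0.157)) = 2 * 1.039093 = 2.078186
  c_1 = sigma^2 theta_1 = 2 * (-0.249) = -0.498
  c_2 = 0
Equations for k = 0 and k = 1 (AR order 1):
  gamma(0) = phi_1 gamma(1) + c_0
  gamma(1) = phi_1 gamma(0) + c_1
Substituting the second into the first: gamma(0) (1 - phi_1^2) = c_0 + phi_1 c_1, so
  gamma(0) = (c_0 + phi_1 c_1) / (1 - phi_1^2) = (2.078186 + (0.092)(-0.498)) / (1 - (0.092)^2) = 2.03237 / 0.991536 = 2.049719.
  gamma(1) = phi_1 gamma(0) + c_1 = (0.092)(2.049719) + (-0.498) = -0.309426.
For k = 2 (> q): gamma(2) = phi_1 gamma(1) = (0.092)(-0.309426) = -0.028467.
Therefore gamma(2) = -0.0285 (to 4 decimal places).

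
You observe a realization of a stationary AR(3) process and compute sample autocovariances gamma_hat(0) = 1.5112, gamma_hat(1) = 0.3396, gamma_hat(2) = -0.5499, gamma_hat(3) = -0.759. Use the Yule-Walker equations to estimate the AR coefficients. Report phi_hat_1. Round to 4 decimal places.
\hat\phi_{1} = 0.1600

The Yule-Walker equations for an AR(p) process read, in matrix form,
  Gamma_p phi = r_p,   with   (Gamma_p)_{ij} = gamma(|i - j|),
                       (r_p)_i = gamma(i),   i,j = 1..p.
Substitute the sample gammas (Toeplitz matrix and right-hand side of size 3):
  Gamma_p = [[1.5112, 0.3396, -0.5499], [0.3396, 1.5112, 0.3396], [-0.5499, 0.3396, 1.5112]]
  r_p     = [0.3396, -0.5499, -0.759]
Written out (R1..R3):
  (R1) 1.5112 phi_1 + 0.3396 phi_2 - 0.5499 phi_3 = 0.3396
  (R2) 0.3396 phi_1 + 1.5112 phi_2 + 0.3396 phi_3 = -0.5499
  (R3) -0.5499 phi_1 + 0.3396 phi_2 + 1.5112 phi_3 = -0.759
Gaussian elimination:
  R2 <- R2 - (0.3396/1.5112) R1 = R2 - (0.224722) R1:  1.434884 phi_2 + 0.463175 phi_3 = -0.626216
  R3 <- R3 - (-0.5499/1.5112) R1 = R3 - (-0.363883) R1:  0.463175 phi_2 + 1.311101 phi_3 = -0.635425
  R3 <- R3 - (0.463175/1.434884) R2 = R3 - (0.322796) R2:  1.16159 phi_3 = -0.433286
Back-substitution:
  phi_hat_3 = -0.433286 / 1.16159 = -0.373011
  phi_hat_2 = (-0.626216 - (0.463175)(-0.373011)) / 1.434884 = -0.316016
  phi_hat_1 = (0.3396 - (0.3396)(-0.316016) - (-0.5499)(-0.373011)) / 1.5112 = 0.160006
So phi_hat = [0.1600, -0.3160, -0.3730].
Therefore phi_hat_1 = 0.1600.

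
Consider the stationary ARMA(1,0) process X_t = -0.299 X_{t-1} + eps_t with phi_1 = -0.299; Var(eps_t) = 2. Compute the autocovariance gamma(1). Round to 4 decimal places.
\gamma(1) = -0.6567

Multiply the model equation by X_{t-k} and take expectations. With theta_0 = psi_0 = 1 and psi_j the MA(infinity) weights, this gives
  gamma(k) - sum_i phi_i gamma(k-i) = c_k,
  c_k = sigma^2 * sum_{j=k..q} theta_j psi_{j-k}   (c_k = 0 for k > q),
using gamma(-m) = gamma(m).
Pure AR (q = 0): c_0 = sigma^2 = 2, c_k = 0 for k >= 1.
Equations for k = 0 and k = 1 (AR order 1):
  gamma(0) = phi_1 gamma(1) + c_0
  gamma(1) = phi_1 gamma(0) + c_1
Substituting the second into the first: gamma(0) (1 - phi_1^2) = c_0 + phi_1 c_1, so
  gamma(0) = c_0 / (1 - phi_1^2) = 2 / (1 - (-0.299)^2) = 2 / 0.910599 = 2.196356.
  gamma(1) = phi_1 gamma(0) = (-0.299)(2.196356) = -0.656711.
Therefore gamma(1) = -0.6567 (to 4 decimal places).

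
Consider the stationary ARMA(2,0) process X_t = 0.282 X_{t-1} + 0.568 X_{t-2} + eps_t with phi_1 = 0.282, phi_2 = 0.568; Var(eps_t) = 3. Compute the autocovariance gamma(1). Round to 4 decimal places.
\gamma(1) = 5.0377

Multiply the model equation by X_{t-k} and take expectations. With theta_0 = psi_0 = 1 and psi_j the MA(infinity) weights, this gives
  gamma(k) - sum_i phi_i gamma(k-i) = c_k,
  c_k = sigma^2 * sum_{j=k..q} theta_j psi_{j-k}   (c_k = 0 for k > q),
using gamma(-m) = gamma(m).
Pure AR (q = 0): c_0 = sigma^2 = 3, c_k = 0 for k >= 1.
Equations for k = 0, 1, 2 (AR order 2, c_2 = 0):
  (E0) gamma(0) = phi_1 gamma(1) + phi_2 gamma(2) + c_0
  (E1) gamma(1) = phi_1 gamma(0) + phi_2 gamma(1) + c_1
  (E2) gamma(2) = phi_1 gamma(1) + phi_2 gamma(0)
From (E1): gamma(1) = A gamma(0) + B with
  A = phi_1 / (1 - phi_2) = 0.282 / 0.432 = 0.652778,   B = c_1 / (1 - phi_2) = 0 / 0.432 = 0.
Insert (E2) into (E0): gamma(0) (1 - phi_2^2) = phi_1 (1 + phi_2) gamma(1) + c_0.
  phi_1 (1 + phi_2) = (0.282)(1.568) = 0.442176,   1 - phi_2^2 = 0.677376.
Replace gamma(1) by A gamma(0) + B and collect gamma(0):
  gamma(0) [0.677376 - (0.442176)(0.652778)] = c_0 = 3
  gamma(0) * 0.388733 = 3
  gamma(0) = 3 / 0.388733 = 7.717373.
  gamma(1) = A gamma(0) = (0.652778)(7.717373) = 5.037729.
Therefore gamma(1) = 5.0377 (to 4 decimal places).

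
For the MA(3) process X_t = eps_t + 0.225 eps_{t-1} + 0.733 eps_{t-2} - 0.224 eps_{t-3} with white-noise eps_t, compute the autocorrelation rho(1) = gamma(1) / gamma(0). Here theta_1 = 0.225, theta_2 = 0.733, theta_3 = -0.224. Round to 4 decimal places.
\rho(1) = 0.1378

For an MA(q) process with theta_0 = 1, the autocovariance is
  gamma(k) = sigma^2 * sum_{i=0..q-k} theta_i * theta_{i+k},
and rho(k) = gamma(k) / gamma(0). Sigma^2 cancels.
  numerator   = (1)*(0.225) + (0.225)*(0.733) + (0.733)*(-0.224) = 0.225733.
  denominator = (1)^2 + (0.225)^2 + (0.733)^2 + (-0.224)^2 = 1.63809.
  rho(1) = 0.225733 / 1.63809 = 0.1378.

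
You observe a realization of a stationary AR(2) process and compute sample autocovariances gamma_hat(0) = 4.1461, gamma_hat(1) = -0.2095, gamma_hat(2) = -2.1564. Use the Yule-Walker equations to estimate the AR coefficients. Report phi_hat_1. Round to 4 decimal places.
\hat\phi_{1} = -0.0770

The Yule-Walker equations for an AR(p) process read, in matrix form,
  Gamma_p phi = r_p,   with   (Gamma_p)_{ij} = gamma(|i - j|),
                       (r_p)_i = gamma(i),   i,j = 1..p.
Substitute the sample gammas (Toeplitz matrix and right-hand side of size 2):
  Gamma_p = [[4.1461, -0.2095], [-0.2095, 4.1461]]
  r_p     = [-0.2095, -2.1564]
Written out:
  4.1461 phi_1 - 0.2095 phi_2 = -0.2095
  -0.2095 phi_1 + 4.1461 phi_2 = -2.1564
Solve by Cramer's rule:
  det = gamma(0)^2 - gamma(1)^2 = (4.1461)^2 - (-0.2095)^2 = 17.19014521 - 0.04389025 = 17.14625496
  phi_hat_1 = [gamma(1) gamma(0) - gamma(1) gamma(2)] / det = [(-0.2095)(4.1461) - (-0.2095)(-2.1564)] / 17.14625496 = -1.32037375 / 17.14625496 = -0.077
  phi_hat_2 = [gamma(0) gamma(2) - gamma(1)^2] / det = [(4.1461)(-2.1564) - (-0.2095)^2] / 17.14625496 = -8.98454029 / 17.14625496 = -0.524
So phi_hat = [-0.0770, -0.5240].
Therefore phi_hat_1 = -0.0770.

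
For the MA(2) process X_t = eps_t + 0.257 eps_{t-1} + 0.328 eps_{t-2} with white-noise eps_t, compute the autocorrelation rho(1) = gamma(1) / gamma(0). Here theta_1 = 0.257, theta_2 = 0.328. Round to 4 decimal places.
\rho(1) = 0.2908

For an MA(q) process with theta_0 = 1, the autocovariance is
  gamma(k) = sigma^2 * sum_{i=0..q-k} theta_i * theta_{i+k},
and rho(k) = gamma(k) / gamma(0). Sigma^2 cancels.
  numerator   = (1)*(0.257) + (0.257)*(0.328) = 0.341296.
  denominator = (1)^2 + (0.257)^2 + (0.328)^2 = 1.173633.
  rho(1) = 0.341296 / 1.173633 = 0.2908.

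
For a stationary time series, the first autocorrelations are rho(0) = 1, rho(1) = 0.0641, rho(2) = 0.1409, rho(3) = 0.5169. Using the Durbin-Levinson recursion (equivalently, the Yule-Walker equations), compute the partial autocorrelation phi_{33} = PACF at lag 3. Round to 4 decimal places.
\phi_{33} = 0.5120

The PACF at lag k is phi_{kk}, the last component of the solution
to the Yule-Walker system G_k phi = r_k where
  (G_k)_{ij} = rho(|i - j|), (r_k)_i = rho(i), i,j = 1..k.
Equivalently, Durbin-Levinson gives phi_{kk} iteratively:
  phi_{11} = rho(1)
  phi_{kk} = [rho(k) - sum_{j=1..k-1} phi_{k-1,j} rho(k-j)]
            / [1 - sum_{j=1..k-1} phi_{k-1,j} rho(j)],
  phi_{k,j} = phi_{k-1,j} - phi_{kk} phi_{k-1,k-j},  j = 1..k-1.
Step k = 1:
  phi_11 = rho(1) = 0.0641.
Step k = 2:
  phi_22 = [rho(2) - phi_11 rho(1)] / [1 - phi_11 rho(1)] = [0.1409 - (0.0641)(0.0641)] / [1 - (0.0641)(0.0641)]
         = 0.13679119 / 0.99589119 = 0.137356.
  Update: phi_21 = phi_11 - phi_22 phi_11 = 0.0641 - (0.137356)(0.0641) = 0.055296.
Step k = 3:
  phi_33 = [rho(3) - phi_21 rho(2) - phi_22 rho(1)] / [1 - phi_21 rho(1) - phi_22 rho(2)]
    numerator   = 0.5169 - (0.055296)(0.1409) - (0.137356)(0.0641) = 0.50030437
    denominator = 1 - (0.055296)(0.0641) - (0.137356)(0.1409) = 0.97710216
  phi_33 = 0.50030437 / 0.97710216 = 0.512.
Therefore phi_{33} = 0.5120.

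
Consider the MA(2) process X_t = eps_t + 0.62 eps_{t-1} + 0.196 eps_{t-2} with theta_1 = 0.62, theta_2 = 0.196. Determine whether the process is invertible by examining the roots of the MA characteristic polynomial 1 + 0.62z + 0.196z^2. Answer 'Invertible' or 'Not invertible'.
\text{Invertible}

The MA(q) characteristic polynomial is P(z) = 1 + 0.62z + 0.196z^2.
Invertibility requires all roots to lie outside the unit circle, i.e. |z| > 1 for every root.
Set 1 + (0.62) z + (0.196) z^2 = 0, i.e. a z^2 + b z + c = 0 with a = 0.196, b = 0.62, c = 1.
Discriminant D = b^2 - 4ac = (0.62)^2 - 4*(0.196)*1 = 0.3844 - (0.784) = -0.3996.
D < 0, so the roots are the complex-conjugate pair z = (-b +/- i sqrt(-D)) / (2a) = -1.5816 +/- 1.6126i.
For a conjugate pair |z|^2 = z * conj(z) = (product of roots) = c/a = 1/(0.196) = 5.102041, so |z| = sqrt(5.102041) = 2.2588 for both roots.
Moduli of all roots: 2.2588, 2.2588.
All moduli strictly greater than 1? Yes.
Verdict: Invertible.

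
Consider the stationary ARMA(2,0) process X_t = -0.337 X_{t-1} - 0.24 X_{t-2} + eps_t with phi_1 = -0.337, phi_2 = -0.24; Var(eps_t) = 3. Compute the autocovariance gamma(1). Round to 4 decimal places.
\gamma(1) = -0.9342

Multiply the model equation by X_{t-k} and take expectations. With theta_0 = psi_0 = 1 and psi_j the MA(infinity) weights, this gives
  gamma(k) - sum_i phi_i gamma(k-i) = c_k,
  c_k = sigma^2 * sum_{j=k..q} theta_j psi_{j-k}   (c_k = 0 for k > q),
using gamma(-m) = gamma(m).
Pure AR (q = 0): c_0 = sigma^2 = 3, c_k = 0 for k >= 1.
Equations for k = 0, 1, 2 (AR order 2, c_2 = 0):
  (E0) gamma(0) = phi_1 gamma(1) + phi_2 gamma(2) + c_0
  (E1) gamma(1) = phi_1 gamma(0) + phi_2 gamma(1) + c_1
  (E2) gamma(2) = phi_1 gamma(1) + phi_2 gamma(0)
From (E1): gamma(1) = A gamma(0) + B with
  A = phi_1 / (1 - phi_2) = -0.337 / 1.24 = -0.271774,   B = c_1 / (1 - phi_2) = 0 / 1.24 = 0.
Insert (E2) into (E0): gamma(0) (1 - phi_2^2) = phi_1 (1 + phi_2) gamma(1) + c_0.
  phi_1 (1 + phi_2) = (-0.337)(0.76) = -0.25612,   1 - phi_2^2 = 0.9424.
Replace gamma(1) by A gamma(0) + B and collect gamma(0):
  gamma(0) [0.9424 - (-0.25612)(-0.271774)] = c_0 = 3
  gamma(0) * 0.872793 = 3
  gamma(0) = 3 / 0.872793 = 3.43724.
  gamma(1) = A gamma(0) = (-0.271774)(3.43724) = -0.934153.
Therefore gamma(1) = -0.9342 (to 4 decimal places).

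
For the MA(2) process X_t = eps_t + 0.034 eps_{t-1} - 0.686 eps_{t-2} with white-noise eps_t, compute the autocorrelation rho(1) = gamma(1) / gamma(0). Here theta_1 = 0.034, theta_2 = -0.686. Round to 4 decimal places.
\rho(1) = 0.0073

For an MA(q) process with theta_0 = 1, the autocovariance is
  gamma(k) = sigma^2 * sum_{i=0..q-k} theta_i * theta_{i+k},
and rho(k) = gamma(k) / gamma(0). Sigma^2 cancels.
  numerator   = (1)*(0.034) + (0.034)*(-0.686) = 0.010676.
  denominator = (1)^2 + (0.034)^2 + (-0.686)^2 = 1.471752.
  rho(1) = 0.010676 / 1.471752 = 0.0073.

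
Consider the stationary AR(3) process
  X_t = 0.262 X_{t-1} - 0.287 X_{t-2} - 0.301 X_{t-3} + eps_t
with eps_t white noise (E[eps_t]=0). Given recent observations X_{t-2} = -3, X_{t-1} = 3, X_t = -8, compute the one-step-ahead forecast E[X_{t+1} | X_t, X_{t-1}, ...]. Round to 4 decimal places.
E[X_{t+1} \mid \mathcal F_t] = -2.0540

For an AR(p) model X_t = c + sum_i phi_i X_{t-i} + eps_t, the
one-step-ahead conditional mean is
  E[X_{t+1} | X_t, ...] = c + sum_i phi_i X_{t+1-i}.
Substitute known values:
  E[X_{t+1} | ...] = (0.262) * (-8) + (-0.287) * (3) + (-0.301) * (-3)
                   = -2.0540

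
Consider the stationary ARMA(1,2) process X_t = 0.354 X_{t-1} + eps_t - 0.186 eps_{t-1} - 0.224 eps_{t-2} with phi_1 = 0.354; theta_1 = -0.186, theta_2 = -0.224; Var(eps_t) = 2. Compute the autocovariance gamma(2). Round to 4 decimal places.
\gamma(2) = -0.3409

Multiply the model equation by X_{t-k} and take expectations. With theta_0 = psi_0 = 1 and psi_j the MA(infinity) weights, this gives
  gamma(k) - sum_i phi_i gamma(k-i) = c_k,
  c_k = sigma^2 * sum_{j=k..q} theta_j psi_{j-k}   (c_k = 0 for k > q),
using gamma(-m) = gamma(m).
psi-weights needed (psi_j = theta_j + sum_i phi_i psi_{j-i}):
  psi_1 = theta_1 + phi_1 = -0.186 + (0.354) = 0.168
  psi_2 = theta_2 + phi_1 psi_1 = -0.224 + (0.354)(0.168) = -0.164528
Right-hand sides:
  c_0 = sigma^2 (1 + theta_1 psi_1 + theta_2 psi_2) = 2 * (1 + (-0.186)(0.168) + (-0.224)(-0.164528)) = 2 * 1.005606 = 2.011213
  c_1 = sigma^2 (theta_1 + theta_2 psi_1) = 2 * (-0.186 + (-0.224)(0.168)) = -0.447264
  c_2 = sigma^2 theta_2 = 2 * (-0.224) = -0.448
Equations for k = 0 and k = 1 (AR order 1):
  gamma(0) = phi_1 gamma(1) + c_0
  gamma(1) = phi_1 gamma(0) + c_1
Substituting the second into the first: gamma(0) (1 - phi_1^2) = c_0 + phi_1 c_1, so
  gamma(0) = (c_0 + phi_1 c_1) / (1 - phi_1^2) = (2.011213 + (0.354)(-0.447264)) / (1 - (0.354)^2) = 1.852881 / 0.874684 = 2.118343.
  gamma(1) = phi_1 gamma(0) + c_1 = (0.354)(2.118343) + (-0.447264) = 0.30263.
For k = 2: gamma(2) = phi_1 gamma(1) + c_2
  = (0.354)(0.30263) + (-0.448) = -0.340869.
Therefore gamma(2) = -0.3409 (to 4 decimal places).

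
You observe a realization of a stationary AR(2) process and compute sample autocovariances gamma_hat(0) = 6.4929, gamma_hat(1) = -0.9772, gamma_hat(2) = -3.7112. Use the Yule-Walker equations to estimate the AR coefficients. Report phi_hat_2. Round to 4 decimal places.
\hat\phi_{2} = -0.6080

The Yule-Walker equations for an AR(p) process read, in matrix form,
  Gamma_p phi = r_p,   with   (Gamma_p)_{ij} = gamma(|i - j|),
                       (r_p)_i = gamma(i),   i,j = 1..p.
Substitute the sample gammas (Toeplitz matrix and right-hand side of size 2):
  Gamma_p = [[6.4929, -0.9772], [-0.9772, 6.4929]]
  r_p     = [-0.9772, -3.7112]
Written out:
  6.4929 phi_1 - 0.9772 phi_2 = -0.9772
  -0.9772 phi_1 + 6.4929 phi_2 = -3.7112
Solve by Cramer's rule:
  det = gamma(0)^2 - gamma(1)^2 = (6.4929)^2 - (-0.9772)^2 = 42.15775041 - 0.95491984 = 41.20283057
  phi_hat_1 = [gamma(1) gamma(0) - gamma(1) gamma(2)] / det = [(-0.9772)(6.4929) - (-0.9772)(-3.7112)] / 41.20283057 = -9.97144652 / 41.20283057 = -0.242
  phi_hat_2 = [gamma(0) gamma(2) - gamma(1)^2] / det = [(6.4929)(-3.7112) - (-0.9772)^2] / 41.20283057 = -25.05137032 / 41.20283057 = -0.608
So phi_hat = [-0.2420, -0.6080].
Therefore phi_hat_2 = -0.6080.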